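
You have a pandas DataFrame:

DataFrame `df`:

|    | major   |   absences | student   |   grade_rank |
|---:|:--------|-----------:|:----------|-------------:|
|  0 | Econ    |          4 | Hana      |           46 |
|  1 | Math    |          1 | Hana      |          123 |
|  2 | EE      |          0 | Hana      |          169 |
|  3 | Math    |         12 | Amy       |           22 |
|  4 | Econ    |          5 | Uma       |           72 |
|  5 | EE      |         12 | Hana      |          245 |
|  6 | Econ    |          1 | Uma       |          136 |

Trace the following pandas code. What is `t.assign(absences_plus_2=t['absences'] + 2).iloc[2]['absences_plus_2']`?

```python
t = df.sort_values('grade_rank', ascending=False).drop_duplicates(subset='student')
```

sort by grade_rank descending:
  major  absences student  grade_rank
5    EE        12    Hana         245
2    EE         0    Hana         169
6  Econ         1     Uma         136
1  Math         1    Hana         123
4  Econ         5     Uma          72
0  Econ         4    Hana          46
3  Math        12     Amy          22
drop duplicate student (keep=first):
  major  absences student  grade_rank
5    EE        12    Hana         245
6  Econ         1     Uma         136
3  Math        12     Amy          22
add column absences_plus_2 = t['absences'] + 2:
  major  absences student  grade_rank  absences_plus_2
5    EE        12    Hana         245               14
6  Econ         1     Uma         136                3
3  Math        12     Amy          22               14

14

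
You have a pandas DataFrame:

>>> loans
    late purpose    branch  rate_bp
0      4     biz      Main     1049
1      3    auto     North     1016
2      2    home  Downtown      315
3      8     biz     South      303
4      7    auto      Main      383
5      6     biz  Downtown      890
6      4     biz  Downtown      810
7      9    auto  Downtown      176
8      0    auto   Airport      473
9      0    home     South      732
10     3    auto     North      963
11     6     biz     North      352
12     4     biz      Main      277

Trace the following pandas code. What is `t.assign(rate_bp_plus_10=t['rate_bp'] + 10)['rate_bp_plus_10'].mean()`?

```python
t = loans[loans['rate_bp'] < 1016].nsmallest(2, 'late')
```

612.5

filter rows where rate_bp < 1016:
    late purpose    branch  rate_bp
2      2    home  Downtown      315
3      8     biz     South      303
4      7    auto      Main      383
5      6     biz  Downtown      890
6      4     biz  Downtown      810
7      9    auto  Downtown      176
8      0    auto   Airport      473
9      0    home     South      732
10     3    auto     North      963
11     6     biz     North      352
12     4     biz      Main      277
take 2 rows with smallest late:
   late purpose   branch  rate_bp
8     0    auto  Airport      473
9     0    home    South      732
add column rate_bp_plus_10 = t['rate_bp'] + 10:
   late purpose   branch  rate_bp  rate_bp_plus_10
8     0    auto  Airport      473              483
9     0    home    South      732              742
Hence 612.5.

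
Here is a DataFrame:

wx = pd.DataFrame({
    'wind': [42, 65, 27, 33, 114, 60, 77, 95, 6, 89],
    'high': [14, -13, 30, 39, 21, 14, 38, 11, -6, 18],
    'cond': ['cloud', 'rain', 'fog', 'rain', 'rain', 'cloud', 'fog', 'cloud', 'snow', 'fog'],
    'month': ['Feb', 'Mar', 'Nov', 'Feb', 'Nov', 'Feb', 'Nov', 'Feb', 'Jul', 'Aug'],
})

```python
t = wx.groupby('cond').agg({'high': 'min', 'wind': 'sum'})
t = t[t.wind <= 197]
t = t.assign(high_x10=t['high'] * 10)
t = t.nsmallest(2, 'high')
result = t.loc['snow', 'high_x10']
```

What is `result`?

-60

group by cond: min(high), sum(wind):
       high  wind
cond             
cloud    11   197
fog      18   193
rain    -13   212
snow     -6     6
filter rows where wind <= 197:
       high  wind
cond             
cloud    11   197
fog      18   193
snow     -6     6
add column high_x10 = t['high'] * 10:
       high  wind  high_x10
cond                       
cloud    11   197       110
fog      18   193       180
snow     -6     6       -60
take 2 rows with smallest high:
       high  wind  high_x10
cond                       
snow     -6     6       -60
cloud    11   197       110
Hence -60.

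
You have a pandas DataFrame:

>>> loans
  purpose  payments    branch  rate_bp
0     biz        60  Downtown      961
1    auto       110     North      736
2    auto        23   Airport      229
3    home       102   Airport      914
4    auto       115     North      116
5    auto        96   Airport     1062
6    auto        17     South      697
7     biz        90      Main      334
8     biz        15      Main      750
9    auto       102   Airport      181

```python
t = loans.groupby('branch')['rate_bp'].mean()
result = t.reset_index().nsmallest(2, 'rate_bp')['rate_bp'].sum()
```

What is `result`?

968.0

group by branch, mean of rate_bp:
branch
Airport     596.5
Downtown    961.0
Main        542.0
North       426.0
South       697.0
Name: rate_bp, dtype: float64
reset_index():
     branch  rate_bp
0   Airport    596.5
1  Downtown    961.0
2      Main    542.0
3     North    426.0
4     South    697.0
take 2 rows with smallest rate_bp:
  branch  rate_bp
3  North    426.0
2   Main    542.0
Finally, sum of column 'rate_bp' = 968.0.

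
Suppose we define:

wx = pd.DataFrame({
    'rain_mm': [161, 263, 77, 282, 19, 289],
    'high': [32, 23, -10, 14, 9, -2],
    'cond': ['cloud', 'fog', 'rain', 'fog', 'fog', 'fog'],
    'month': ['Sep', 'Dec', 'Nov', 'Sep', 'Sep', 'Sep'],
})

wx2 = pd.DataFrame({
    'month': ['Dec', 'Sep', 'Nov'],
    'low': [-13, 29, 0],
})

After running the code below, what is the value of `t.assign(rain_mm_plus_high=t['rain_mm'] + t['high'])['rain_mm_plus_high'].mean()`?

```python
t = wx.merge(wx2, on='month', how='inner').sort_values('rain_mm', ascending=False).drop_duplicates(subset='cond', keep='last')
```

96.0

merge on 'month' (how='inner') → 6 rows:
   rain_mm  high   cond month  low
0      161    32  cloud   Sep   29
1      263    23    fog   Dec  -13
2       77   -10   rain   Nov    0
3      282    14    fog   Sep   29
4       19     9    fog   Sep   29
5      289    -2    fog   Sep   29
sort by rain_mm descending:
   rain_mm  high   cond month  low
5      289    -2    fog   Sep   29
3      282    14    fog   Sep   29
1      263    23    fog   Dec  -13
0      161    32  cloud   Sep   29
2       77   -10   rain   Nov    0
4       19     9    fog   Sep   29
drop duplicate cond (keep=last):
   rain_mm  high   cond month  low
0      161    32  cloud   Sep   29
2       77   -10   rain   Nov    0
4       19     9    fog   Sep   29
add column rain_mm_plus_high = t['rain_mm'] + t['high']:
   rain_mm  high   cond month  low  rain_mm_plus_high
0      161    32  cloud   Sep   29                193
2       77   -10   rain   Nov    0                 67
4       19     9    fog   Sep   29                 28
The mean of column 'rain_mm_plus_high' is 96.0.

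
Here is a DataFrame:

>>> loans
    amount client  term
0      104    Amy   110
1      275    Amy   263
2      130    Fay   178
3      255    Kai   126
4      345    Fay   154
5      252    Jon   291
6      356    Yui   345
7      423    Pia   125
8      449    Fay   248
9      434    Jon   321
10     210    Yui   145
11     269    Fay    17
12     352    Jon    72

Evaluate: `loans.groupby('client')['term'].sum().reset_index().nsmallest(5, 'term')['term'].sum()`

1711

group by client, sum of term:
client
Amy    373
Fay    597
Jon    684
Kai    126
Pia    125
Yui    490
Name: term, dtype: int64
reset_index():
  client  term
0    Amy   373
1    Fay   597
2    Jon   684
3    Kai   126
4    Pia   125
5    Yui   490
take 5 rows with smallest term:
  client  term
4    Pia   125
3    Kai   126
0    Amy   373
5    Yui   490
1    Fay   597
sum of column 'term' → 1711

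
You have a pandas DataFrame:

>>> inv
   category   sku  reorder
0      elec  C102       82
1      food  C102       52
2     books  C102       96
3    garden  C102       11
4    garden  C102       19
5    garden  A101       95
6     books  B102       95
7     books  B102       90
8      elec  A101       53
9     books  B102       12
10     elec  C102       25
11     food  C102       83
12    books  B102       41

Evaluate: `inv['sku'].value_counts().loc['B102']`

value_counts of sku:
sku
C102    7
B102    4
A101    2
Name: count, dtype: int64

4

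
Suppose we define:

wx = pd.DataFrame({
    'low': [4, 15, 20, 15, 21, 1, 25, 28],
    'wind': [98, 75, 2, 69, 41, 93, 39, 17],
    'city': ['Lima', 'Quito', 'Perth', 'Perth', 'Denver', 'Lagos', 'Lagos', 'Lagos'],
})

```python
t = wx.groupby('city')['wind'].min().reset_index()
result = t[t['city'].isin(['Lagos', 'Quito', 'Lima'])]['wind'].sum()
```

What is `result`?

group by city, min of wind:
city
Denver    41
Lagos     17
Lima      98
Perth      2
Quito     75
Name: wind, dtype: int64
reset_index():
     city  wind
0  Denver    41
1   Lagos    17
2    Lima    98
3   Perth     2
4   Quito    75
filter rows where city in ['Lagos', 'Quito', 'Lima']:
    city  wind
1  Lagos    17
2   Lima    98
4  Quito    75
sum of column 'wind' → 190

190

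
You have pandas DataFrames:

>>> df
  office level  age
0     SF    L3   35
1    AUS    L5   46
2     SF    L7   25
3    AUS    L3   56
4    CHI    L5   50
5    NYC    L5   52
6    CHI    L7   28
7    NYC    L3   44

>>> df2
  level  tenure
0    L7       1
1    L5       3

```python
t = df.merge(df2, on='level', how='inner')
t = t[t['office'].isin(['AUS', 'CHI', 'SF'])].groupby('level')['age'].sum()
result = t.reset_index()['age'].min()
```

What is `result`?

53

merge on 'level' (how='inner') → 5 rows:
  office level  age  tenure
0    AUS    L5   46       3
1     SF    L7   25       1
2    CHI    L5   50       3
3    NYC    L5   52       3
4    CHI    L7   28       1
filter rows where office in ['AUS', 'CHI', 'SF']:
  office level  age  tenure
0    AUS    L5   46       3
1     SF    L7   25       1
2    CHI    L5   50       3
4    CHI    L7   28       1
group by level, sum of age:
level
L5    96
L7    53
Name: age, dtype: int64
reset_index():
  level  age
0    L5   96
1    L7   53
So min() = 53.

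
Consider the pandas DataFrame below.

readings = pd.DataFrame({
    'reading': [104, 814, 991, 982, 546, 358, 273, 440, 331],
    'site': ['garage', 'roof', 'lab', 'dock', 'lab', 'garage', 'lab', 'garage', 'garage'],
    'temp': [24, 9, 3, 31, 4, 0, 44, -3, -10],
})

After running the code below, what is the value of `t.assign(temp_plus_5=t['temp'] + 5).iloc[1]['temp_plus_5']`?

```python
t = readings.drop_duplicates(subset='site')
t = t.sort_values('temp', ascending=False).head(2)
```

29

drop duplicate site (keep=first):
   reading    site  temp
0      104  garage    24
1      814    roof     9
2      991     lab     3
3      982    dock    31
sort by temp descending:
   reading    site  temp
3      982    dock    31
0      104  garage    24
1      814    roof     9
2      991     lab     3
take first 2 rows:
   reading    site  temp
3      982    dock    31
0      104  garage    24
add column temp_plus_5 = t['temp'] + 5:
   reading    site  temp  temp_plus_5
3      982    dock    31           36
0      104  garage    24           29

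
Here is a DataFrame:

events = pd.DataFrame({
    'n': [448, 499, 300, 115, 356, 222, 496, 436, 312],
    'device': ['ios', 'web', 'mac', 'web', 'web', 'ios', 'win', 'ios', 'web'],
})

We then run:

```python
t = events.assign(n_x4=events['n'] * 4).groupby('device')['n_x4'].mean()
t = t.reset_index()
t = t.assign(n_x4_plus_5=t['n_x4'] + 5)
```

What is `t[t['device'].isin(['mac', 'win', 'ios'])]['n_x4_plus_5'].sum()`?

add column n_x4 = events['n'] * 4:
     n device  n_x4
0  448    ios  1792
1  499    web  1996
2  300    mac  1200
3  115    web   460
4  356    web  1424
5  222    ios   888
6  496    win  1984
7  436    ios  1744
8  312    web  1248
group by device, mean of n_x4:
device
ios    1474.666667
mac    1200.000000
web    1282.000000
win    1984.000000
Name: n_x4, dtype: float64
reset_index():
  device         n_x4
0    ios  1474.666667
1    mac  1200.000000
2    web  1282.000000
3    win  1984.000000
add column n_x4_plus_5 = t['n_x4'] + 5:
  device         n_x4  n_x4_plus_5
0    ios  1474.666667  1479.666667
1    mac  1200.000000  1205.000000
2    web  1282.000000  1287.000000
3    win  1984.000000  1989.000000
filter rows where device in ['mac', 'win', 'ios']:
  device         n_x4  n_x4_plus_5
0    ios  1474.666667  1479.666667
1    mac  1200.000000  1205.000000
3    win  1984.000000  1989.000000

4673.66666667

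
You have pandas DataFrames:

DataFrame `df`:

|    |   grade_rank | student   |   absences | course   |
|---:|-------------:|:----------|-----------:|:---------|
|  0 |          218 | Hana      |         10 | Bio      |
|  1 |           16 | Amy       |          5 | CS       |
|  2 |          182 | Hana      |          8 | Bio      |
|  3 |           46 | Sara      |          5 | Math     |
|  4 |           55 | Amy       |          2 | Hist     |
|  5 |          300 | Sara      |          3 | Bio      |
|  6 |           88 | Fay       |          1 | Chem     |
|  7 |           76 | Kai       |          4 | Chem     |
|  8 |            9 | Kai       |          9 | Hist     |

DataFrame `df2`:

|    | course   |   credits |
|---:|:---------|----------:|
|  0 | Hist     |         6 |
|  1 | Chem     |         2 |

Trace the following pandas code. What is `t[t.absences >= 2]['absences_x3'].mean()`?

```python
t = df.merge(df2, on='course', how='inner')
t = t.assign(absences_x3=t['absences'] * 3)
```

15.0

merge on 'course' (how='inner') → 4 rows:
   grade_rank student  absences course  credits
0          55     Amy         2   Hist        6
1          88     Fay         1   Chem        2
2          76     Kai         4   Chem        2
3           9     Kai         9   Hist        6
add column absences_x3 = t['absences'] * 3:
   grade_rank student  absences course  credits  absences_x3
0          55     Amy         2   Hist        6            6
1          88     Fay         1   Chem        2            3
2          76     Kai         4   Chem        2           12
3           9     Kai         9   Hist        6           27
filter rows where absences >= 2:
   grade_rank student  absences course  credits  absences_x3
0          55     Amy         2   Hist        6            6
2          76     Kai         4   Chem        2           12
3           9     Kai         9   Hist        6           27
mean of column 'absences_x3' → 15.0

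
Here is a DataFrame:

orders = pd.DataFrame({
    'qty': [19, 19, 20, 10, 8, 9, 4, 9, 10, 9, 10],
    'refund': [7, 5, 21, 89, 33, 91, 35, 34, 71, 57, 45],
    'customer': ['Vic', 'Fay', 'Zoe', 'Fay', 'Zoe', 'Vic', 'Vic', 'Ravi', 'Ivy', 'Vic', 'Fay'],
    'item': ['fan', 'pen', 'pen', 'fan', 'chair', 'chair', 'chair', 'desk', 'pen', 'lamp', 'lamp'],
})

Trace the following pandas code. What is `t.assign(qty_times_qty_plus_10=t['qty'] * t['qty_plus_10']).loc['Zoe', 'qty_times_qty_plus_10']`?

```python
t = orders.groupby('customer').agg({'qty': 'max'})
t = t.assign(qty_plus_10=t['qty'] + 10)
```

group by customer, max of qty:
          qty
customer     
Fay        19
Ivy        10
Ravi        9
Vic        19
Zoe        20
add column qty_plus_10 = t['qty'] + 10:
          qty  qty_plus_10
customer                  
Fay        19           29
Ivy        10           20
Ravi        9           19
Vic        19           29
Zoe        20           30
add column qty_times_qty_plus_10 = t['qty'] * t['qty_plus_10']:
          qty  qty_plus_10  qty_times_qty_plus_10
customer                                         
Fay        19           29                    551
Ivy        10           20                    200
Ravi        9           19                    171
Vic        19           29                    551
Zoe        20           30                    600
Then the value at row 'Zoe', column 'qty_times_qty_plus_10': 600

600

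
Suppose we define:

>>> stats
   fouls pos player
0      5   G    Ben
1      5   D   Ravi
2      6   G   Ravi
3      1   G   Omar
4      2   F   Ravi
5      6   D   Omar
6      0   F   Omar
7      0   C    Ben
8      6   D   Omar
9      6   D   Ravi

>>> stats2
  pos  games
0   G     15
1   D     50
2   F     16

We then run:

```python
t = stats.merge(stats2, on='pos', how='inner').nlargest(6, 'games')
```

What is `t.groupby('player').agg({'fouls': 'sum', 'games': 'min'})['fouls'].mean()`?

merge on 'pos' (how='inner') → 9 rows:
   fouls pos player  games
0      5   G    Ben     15
1      5   D   Ravi     50
2      6   G   Ravi     15
3      1   G   Omar     15
4      2   F   Ravi     16
5      6   D   Omar     50
6      0   F   Omar     16
7      6   D   Omar     50
8      6   D   Ravi     50
take 6 rows with largest games:
   fouls pos player  games
1      5   D   Ravi     50
5      6   D   Omar     50
7      6   D   Omar     50
8      6   D   Ravi     50
4      2   F   Ravi     16
6      0   F   Omar     16
group by player: sum(fouls), min(games):
        fouls  games
player              
Omar       12     16
Ravi       13     16
The mean of column 'fouls' is 12.5.

12.5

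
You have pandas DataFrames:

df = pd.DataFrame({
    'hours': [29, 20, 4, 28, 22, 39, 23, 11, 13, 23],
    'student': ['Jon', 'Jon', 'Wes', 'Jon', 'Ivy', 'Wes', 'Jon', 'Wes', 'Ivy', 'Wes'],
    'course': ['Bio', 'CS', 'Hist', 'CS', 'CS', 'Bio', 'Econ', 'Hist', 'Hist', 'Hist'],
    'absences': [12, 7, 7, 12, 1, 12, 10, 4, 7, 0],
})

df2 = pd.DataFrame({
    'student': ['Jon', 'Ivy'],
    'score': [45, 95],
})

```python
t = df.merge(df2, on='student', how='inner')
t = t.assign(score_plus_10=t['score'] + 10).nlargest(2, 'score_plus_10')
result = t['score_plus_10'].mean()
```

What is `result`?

merge on 'student' (how='inner') → 6 rows:
   hours student course  absences  score
0     29     Jon    Bio        12     45
1     20     Jon     CS         7     45
2     28     Jon     CS        12     45
3     22     Ivy     CS         1     95
4     23     Jon   Econ        10     45
5     13     Ivy   Hist         7     95
add column score_plus_10 = t['score'] + 10:
   hours student course  absences  score  score_plus_10
0     29     Jon    Bio        12     45             55
1     20     Jon     CS         7     45             55
2     28     Jon     CS        12     45             55
3     22     Ivy     CS         1     95            105
4     23     Jon   Econ        10     45             55
5     13     Ivy   Hist         7     95            105
take 2 rows with largest score_plus_10:
   hours student course  absences  score  score_plus_10
3     22     Ivy     CS         1     95            105
5     13     Ivy   Hist         7     95            105
Taking the mean of column 'score_plus_10' gives 105.0.

105.0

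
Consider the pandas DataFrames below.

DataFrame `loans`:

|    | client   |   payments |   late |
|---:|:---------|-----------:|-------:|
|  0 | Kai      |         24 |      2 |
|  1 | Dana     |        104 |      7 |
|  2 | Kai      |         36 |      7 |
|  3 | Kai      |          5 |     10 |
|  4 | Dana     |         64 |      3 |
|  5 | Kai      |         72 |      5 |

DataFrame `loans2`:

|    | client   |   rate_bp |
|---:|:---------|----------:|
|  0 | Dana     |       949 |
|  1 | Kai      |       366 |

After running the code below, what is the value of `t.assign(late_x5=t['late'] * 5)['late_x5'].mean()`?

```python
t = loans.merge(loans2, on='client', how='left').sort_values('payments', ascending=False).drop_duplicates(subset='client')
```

30.0

merge on 'client' (how='left') → 6 rows:
  client  payments  late  rate_bp
0    Kai        24     2      366
1   Dana       104     7      949
2    Kai        36     7      366
3    Kai         5    10      366
4   Dana        64     3      949
5    Kai        72     5      366
sort by payments descending:
  client  payments  late  rate_bp
1   Dana       104     7      949
5    Kai        72     5      366
4   Dana        64     3      949
2    Kai        36     7      366
0    Kai        24     2      366
3    Kai         5    10      366
drop duplicate client (keep=first):
  client  payments  late  rate_bp
1   Dana       104     7      949
5    Kai        72     5      366
add column late_x5 = t['late'] * 5:
  client  payments  late  rate_bp  late_x5
1   Dana       104     7      949       35
5    Kai        72     5      366       25
mean of column 'late_x5' → 30.0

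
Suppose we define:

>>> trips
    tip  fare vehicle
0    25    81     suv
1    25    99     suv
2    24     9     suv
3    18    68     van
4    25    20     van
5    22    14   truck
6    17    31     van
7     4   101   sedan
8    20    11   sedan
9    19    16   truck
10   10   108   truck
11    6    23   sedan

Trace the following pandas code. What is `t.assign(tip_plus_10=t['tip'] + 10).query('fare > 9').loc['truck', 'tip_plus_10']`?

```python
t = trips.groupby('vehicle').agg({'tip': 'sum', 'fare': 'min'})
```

61

group by vehicle: sum(tip), min(fare):
         tip  fare
vehicle           
sedan     30    11
suv       74     9
truck     51    14
van       60    20
add column tip_plus_10 = t['tip'] + 10:
         tip  fare  tip_plus_10
vehicle                        
sedan     30    11           40
suv       74     9           84
truck     51    14           61
van       60    20           70
filter rows where fare > 9:
         tip  fare  tip_plus_10
vehicle                        
sedan     30    11           40
truck     51    14           61
van       60    20           70
The value at row 'truck', column 'tip_plus_10' is 61.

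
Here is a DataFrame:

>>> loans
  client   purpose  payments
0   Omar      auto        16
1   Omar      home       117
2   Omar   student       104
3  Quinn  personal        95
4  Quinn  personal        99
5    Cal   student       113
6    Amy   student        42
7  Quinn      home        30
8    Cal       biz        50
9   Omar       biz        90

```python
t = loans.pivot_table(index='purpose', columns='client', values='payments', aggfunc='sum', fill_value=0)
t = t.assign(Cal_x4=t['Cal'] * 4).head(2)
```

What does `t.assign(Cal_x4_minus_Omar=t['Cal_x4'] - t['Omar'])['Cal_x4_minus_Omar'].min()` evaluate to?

-16

pivot: rows=purpose, cols=client, sum(payments):
client    Amy  Cal  Omar  Quinn
purpose                        
auto        0    0    16      0
biz         0   50    90      0
home        0    0   117     30
personal    0    0     0    194
student    42  113   104      0
add column Cal_x4 = t['Cal'] * 4:
client    Amy  Cal  Omar  Quinn  Cal_x4
purpose                                
auto        0    0    16      0       0
biz         0   50    90      0     200
home        0    0   117     30       0
personal    0    0     0    194       0
student    42  113   104      0     452
take first 2 rows:
client   Amy  Cal  Omar  Quinn  Cal_x4
purpose                               
auto       0    0    16      0       0
biz        0   50    90      0     200
add column Cal_x4_minus_Omar = t['Cal_x4'] - t['Omar']:
client   Amy  Cal  Omar  Quinn  Cal_x4  Cal_x4_minus_Omar
purpose                                                  
auto       0    0    16      0       0                -16
biz        0   50    90      0     200                110
Hence -16.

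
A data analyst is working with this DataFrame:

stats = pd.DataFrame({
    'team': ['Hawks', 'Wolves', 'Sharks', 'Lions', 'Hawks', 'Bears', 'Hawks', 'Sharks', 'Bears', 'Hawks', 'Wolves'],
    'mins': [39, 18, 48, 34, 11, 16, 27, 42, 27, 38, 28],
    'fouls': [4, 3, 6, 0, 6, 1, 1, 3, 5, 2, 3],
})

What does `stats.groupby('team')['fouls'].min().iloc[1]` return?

1

group by team, min of fouls:
team
Bears     1
Hawks     1
Lions     0
Sharks    3
Wolves    3
Name: fouls, dtype: int64
Hence 1.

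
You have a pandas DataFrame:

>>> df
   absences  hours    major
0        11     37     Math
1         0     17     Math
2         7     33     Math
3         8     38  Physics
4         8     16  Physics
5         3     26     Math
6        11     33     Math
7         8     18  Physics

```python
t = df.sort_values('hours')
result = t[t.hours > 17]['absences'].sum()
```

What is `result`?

sort by hours:
   absences  hours    major
4         8     16  Physics
1         0     17     Math
7         8     18  Physics
5         3     26     Math
2         7     33     Math
6        11     33     Math
0        11     37     Math
3         8     38  Physics
filter rows where hours > 17:
   absences  hours    major
7         8     18  Physics
5         3     26     Math
2         7     33     Math
6        11     33     Math
0        11     37     Math
3         8     38  Physics
The sum of column 'absences' is 48.

48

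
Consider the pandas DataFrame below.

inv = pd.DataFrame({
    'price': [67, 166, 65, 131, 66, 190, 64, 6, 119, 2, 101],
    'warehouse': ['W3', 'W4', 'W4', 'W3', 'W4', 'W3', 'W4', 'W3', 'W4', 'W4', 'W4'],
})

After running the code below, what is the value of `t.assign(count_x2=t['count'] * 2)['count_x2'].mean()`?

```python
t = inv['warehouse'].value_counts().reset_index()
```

11.0

value_counts of warehouse:
warehouse
W4    7
W3    4
Name: count, dtype: int64
reset_index():
  warehouse  count
0        W4      7
1        W3      4
add column count_x2 = t['count'] * 2:
  warehouse  count  count_x2
0        W4      7        14
1        W3      4         8
Hence 11.0.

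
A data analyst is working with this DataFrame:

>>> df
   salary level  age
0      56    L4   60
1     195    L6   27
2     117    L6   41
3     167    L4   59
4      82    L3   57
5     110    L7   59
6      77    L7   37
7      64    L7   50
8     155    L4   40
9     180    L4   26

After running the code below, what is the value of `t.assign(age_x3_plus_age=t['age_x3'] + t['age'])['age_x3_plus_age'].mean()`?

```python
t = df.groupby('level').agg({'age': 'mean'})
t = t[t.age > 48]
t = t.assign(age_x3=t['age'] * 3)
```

group by level, mean of age:
             age
level           
L3     57.000000
L4     46.250000
L6     34.000000
L7     48.666667
filter rows where age > 48:
             age
level           
L3     57.000000
L7     48.666667
add column age_x3 = t['age'] * 3:
             age  age_x3
level                   
L3     57.000000   171.0
L7     48.666667   146.0
add column age_x3_plus_age = t['age_x3'] + t['age']:
             age  age_x3  age_x3_plus_age
level                                    
L3     57.000000   171.0       228.000000
L7     48.666667   146.0       194.666667
Then the mean of column 'age_x3_plus_age': 211.333333333

211.333333333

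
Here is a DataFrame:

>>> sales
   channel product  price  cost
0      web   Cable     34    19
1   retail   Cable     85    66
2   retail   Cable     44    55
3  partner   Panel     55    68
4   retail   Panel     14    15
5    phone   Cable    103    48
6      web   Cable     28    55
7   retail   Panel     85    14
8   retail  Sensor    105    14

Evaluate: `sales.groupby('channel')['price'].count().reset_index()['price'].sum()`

group by channel, count of price:
channel
partner    1
phone      1
retail     5
web        2
Name: price, dtype: int64
reset_index():
   channel  price
0  partner      1
1    phone      1
2   retail      5
3      web      2
Then the sum of column 'price': 9

9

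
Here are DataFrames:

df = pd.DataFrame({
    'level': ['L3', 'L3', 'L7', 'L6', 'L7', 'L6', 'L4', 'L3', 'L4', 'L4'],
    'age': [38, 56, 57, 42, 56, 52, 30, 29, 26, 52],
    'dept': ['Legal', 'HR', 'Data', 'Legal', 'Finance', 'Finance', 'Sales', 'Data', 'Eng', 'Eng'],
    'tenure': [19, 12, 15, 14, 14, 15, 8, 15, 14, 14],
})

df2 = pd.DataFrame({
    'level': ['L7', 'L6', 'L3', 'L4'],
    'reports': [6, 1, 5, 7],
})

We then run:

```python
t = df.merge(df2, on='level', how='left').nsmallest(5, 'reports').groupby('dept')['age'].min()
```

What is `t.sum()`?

merge on 'level' (how='left') → 10 rows:
  level  age     dept  tenure  reports
0    L3   38    Legal      19        5
1    L3   56       HR      12        5
2    L7   57     Data      15        6
3    L6   42    Legal      14        1
4    L7   56  Finance      14        6
5    L6   52  Finance      15        1
6    L4   30    Sales       8        7
7    L3   29     Data      15        5
8    L4   26      Eng      14        7
9    L4   52      Eng      14        7
take 5 rows with smallest reports:
  level  age     dept  tenure  reports
3    L6   42    Legal      14        1
5    L6   52  Finance      15        1
0    L3   38    Legal      19        5
1    L3   56       HR      12        5
7    L3   29     Data      15        5
group by dept, min of age:
dept
Data       29
Finance    52
HR         56
Legal      38
Name: age, dtype: int64

175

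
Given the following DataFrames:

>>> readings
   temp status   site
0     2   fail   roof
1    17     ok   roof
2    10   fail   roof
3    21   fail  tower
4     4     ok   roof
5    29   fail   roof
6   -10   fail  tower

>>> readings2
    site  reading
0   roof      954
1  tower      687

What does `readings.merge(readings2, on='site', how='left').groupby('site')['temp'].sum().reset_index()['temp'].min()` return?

11

merge on 'site' (how='left') → 7 rows:
   temp status   site  reading
0     2   fail   roof      954
1    17     ok   roof      954
2    10   fail   roof      954
3    21   fail  tower      687
4     4     ok   roof      954
5    29   fail   roof      954
6   -10   fail  tower      687
group by site, sum of temp:
site
roof     62
tower    11
Name: temp, dtype: int64
reset_index():
    site  temp
0   roof    62
1  tower    11
min of column 'temp' → 11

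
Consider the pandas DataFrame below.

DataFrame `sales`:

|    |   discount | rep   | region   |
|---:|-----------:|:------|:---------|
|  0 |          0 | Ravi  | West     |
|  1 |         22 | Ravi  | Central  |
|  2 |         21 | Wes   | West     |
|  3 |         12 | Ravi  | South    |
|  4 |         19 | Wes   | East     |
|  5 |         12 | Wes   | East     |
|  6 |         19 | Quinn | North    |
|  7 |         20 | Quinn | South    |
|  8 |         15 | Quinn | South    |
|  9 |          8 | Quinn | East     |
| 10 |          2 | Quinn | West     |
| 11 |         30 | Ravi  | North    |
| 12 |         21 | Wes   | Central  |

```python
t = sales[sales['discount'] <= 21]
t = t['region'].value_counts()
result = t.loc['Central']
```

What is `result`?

1

filter rows where discount <= 21:
    discount    rep   region
0          0   Ravi     West
2         21    Wes     West
3         12   Ravi    South
4         19    Wes     East
5         12    Wes     East
6         19  Quinn    North
7         20  Quinn    South
8         15  Quinn    South
9          8  Quinn     East
10         2  Quinn     West
12        21    Wes  Central
value_counts of region:
region
West       3
South      3
East       3
North      1
Central    1
Name: count, dtype: int64
Then the value at index 'Central': 1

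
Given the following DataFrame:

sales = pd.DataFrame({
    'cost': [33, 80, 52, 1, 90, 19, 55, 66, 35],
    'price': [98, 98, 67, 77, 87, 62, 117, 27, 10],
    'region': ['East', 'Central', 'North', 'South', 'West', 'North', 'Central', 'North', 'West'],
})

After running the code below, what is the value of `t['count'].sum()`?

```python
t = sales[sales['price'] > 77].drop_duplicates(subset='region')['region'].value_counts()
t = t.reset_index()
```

filter rows where price > 77:
   cost  price   region
0    33     98     East
1    80     98  Central
4    90     87     West
6    55    117  Central
drop duplicate region (keep=first):
   cost  price   region
0    33     98     East
1    80     98  Central
4    90     87     West
value_counts of region:
region
East       1
Central    1
West       1
Name: count, dtype: int64
reset_index():
    region  count
0     East      1
1  Central      1
2     West      1

3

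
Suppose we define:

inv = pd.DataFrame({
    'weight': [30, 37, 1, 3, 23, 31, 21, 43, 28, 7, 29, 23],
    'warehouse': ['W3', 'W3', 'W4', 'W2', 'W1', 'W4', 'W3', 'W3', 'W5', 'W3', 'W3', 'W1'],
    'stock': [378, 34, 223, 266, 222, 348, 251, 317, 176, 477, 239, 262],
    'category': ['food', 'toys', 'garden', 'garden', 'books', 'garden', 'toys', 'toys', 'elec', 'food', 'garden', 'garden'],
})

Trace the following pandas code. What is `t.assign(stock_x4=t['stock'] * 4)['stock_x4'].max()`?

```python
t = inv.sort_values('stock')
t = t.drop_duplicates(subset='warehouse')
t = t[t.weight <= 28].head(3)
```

892

sort by stock:
    weight warehouse  stock category
1       37        W3     34     toys
8       28        W5    176     elec
4       23        W1    222    books
2        1        W4    223   garden
10      29        W3    239   garden
6       21        W3    251     toys
11      23        W1    262   garden
3        3        W2    266   garden
7       43        W3    317     toys
5       31        W4    348   garden
0       30        W3    378     food
9        7        W3    477     food
drop duplicate warehouse (keep=first):
   weight warehouse  stock category
1      37        W3     34     toys
8      28        W5    176     elec
4      23        W1    222    books
2       1        W4    223   garden
3       3        W2    266   garden
filter rows where weight <= 28:
   weight warehouse  stock category
8      28        W5    176     elec
4      23        W1    222    books
2       1        W4    223   garden
3       3        W2    266   garden
take first 3 rows:
   weight warehouse  stock category
8      28        W5    176     elec
4      23        W1    222    books
2       1        W4    223   garden
add column stock_x4 = t['stock'] * 4:
   weight warehouse  stock category  stock_x4
8      28        W5    176     elec       704
4      23        W1    222    books       888
2       1        W4    223   garden       892
Hence 892.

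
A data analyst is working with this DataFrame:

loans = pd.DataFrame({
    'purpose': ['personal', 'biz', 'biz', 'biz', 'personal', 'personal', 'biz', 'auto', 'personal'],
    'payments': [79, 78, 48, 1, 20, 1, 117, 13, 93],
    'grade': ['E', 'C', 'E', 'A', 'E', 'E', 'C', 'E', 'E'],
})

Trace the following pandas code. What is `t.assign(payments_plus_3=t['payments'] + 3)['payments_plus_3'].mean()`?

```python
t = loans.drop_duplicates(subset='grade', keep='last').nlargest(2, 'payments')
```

drop duplicate grade (keep=last):
    purpose  payments grade
3       biz         1     A
6       biz       117     C
8  personal        93     E
take 2 rows with largest payments:
    purpose  payments grade
6       biz       117     C
8  personal        93     E
add column payments_plus_3 = t['payments'] + 3:
    purpose  payments grade  payments_plus_3
6       biz       117     C              120
8  personal        93     E               96
Finally, mean of column 'payments_plus_3' = 108.0.

108.0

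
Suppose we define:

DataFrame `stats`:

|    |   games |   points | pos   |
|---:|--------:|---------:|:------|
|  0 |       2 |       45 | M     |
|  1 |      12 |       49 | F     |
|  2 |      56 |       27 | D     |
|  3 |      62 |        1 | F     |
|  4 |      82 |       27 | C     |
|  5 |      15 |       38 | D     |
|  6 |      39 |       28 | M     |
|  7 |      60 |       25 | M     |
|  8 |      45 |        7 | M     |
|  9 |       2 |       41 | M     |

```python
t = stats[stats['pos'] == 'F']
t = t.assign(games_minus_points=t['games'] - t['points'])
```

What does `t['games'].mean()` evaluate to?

37.0

filter rows where pos == 'F':
   games  points pos
1     12      49   F
3     62       1   F
add column games_minus_points = t['games'] - t['points']:
   games  points pos  games_minus_points
1     12      49   F                 -37
3     62       1   F                  61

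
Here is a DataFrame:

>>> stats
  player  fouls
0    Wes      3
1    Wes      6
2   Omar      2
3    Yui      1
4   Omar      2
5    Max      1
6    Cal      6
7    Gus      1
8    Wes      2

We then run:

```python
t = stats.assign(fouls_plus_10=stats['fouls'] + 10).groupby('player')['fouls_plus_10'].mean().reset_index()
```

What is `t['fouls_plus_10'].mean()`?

add column fouls_plus_10 = stats['fouls'] + 10:
  player  fouls  fouls_plus_10
0    Wes      3             13
1    Wes      6             16
2   Omar      2             12
3    Yui      1             11
4   Omar      2             12
5    Max      1             11
6    Cal      6             16
7    Gus      1             11
8    Wes      2             12
group by player, mean of fouls_plus_10:
player
Cal     16.000000
Gus     11.000000
Max     11.000000
Omar    12.000000
Wes     13.666667
Yui     11.000000
Name: fouls_plus_10, dtype: float64
reset_index():
  player  fouls_plus_10
0    Cal      16.000000
1    Gus      11.000000
2    Max      11.000000
3   Omar      12.000000
4    Wes      13.666667
5    Yui      11.000000
mean of column 'fouls_plus_10' → 12.4444444444

12.4444444444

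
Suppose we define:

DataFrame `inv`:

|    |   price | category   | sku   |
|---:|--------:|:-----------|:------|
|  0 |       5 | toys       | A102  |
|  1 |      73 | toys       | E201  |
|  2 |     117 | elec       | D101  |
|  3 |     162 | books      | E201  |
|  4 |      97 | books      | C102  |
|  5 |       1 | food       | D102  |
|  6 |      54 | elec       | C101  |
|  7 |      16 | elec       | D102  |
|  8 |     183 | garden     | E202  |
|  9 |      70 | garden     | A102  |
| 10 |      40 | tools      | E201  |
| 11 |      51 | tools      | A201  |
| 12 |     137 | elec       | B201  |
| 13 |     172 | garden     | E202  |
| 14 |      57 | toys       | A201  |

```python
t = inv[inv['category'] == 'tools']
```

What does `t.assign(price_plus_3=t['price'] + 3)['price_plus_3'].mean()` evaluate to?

48.5

filter rows where category == 'tools':
    price category   sku
10     40    tools  E201
11     51    tools  A201
add column price_plus_3 = t['price'] + 3:
    price category   sku  price_plus_3
10     40    tools  E201            43
11     51    tools  A201            54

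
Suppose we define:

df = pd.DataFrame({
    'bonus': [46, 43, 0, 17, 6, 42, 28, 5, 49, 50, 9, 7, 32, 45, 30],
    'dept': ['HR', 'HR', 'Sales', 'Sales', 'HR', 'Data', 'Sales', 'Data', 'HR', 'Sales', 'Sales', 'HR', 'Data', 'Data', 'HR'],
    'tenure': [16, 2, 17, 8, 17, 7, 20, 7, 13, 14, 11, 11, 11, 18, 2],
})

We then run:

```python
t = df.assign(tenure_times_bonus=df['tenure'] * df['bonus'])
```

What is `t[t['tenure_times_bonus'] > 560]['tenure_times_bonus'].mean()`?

add column tenure_times_bonus = df['tenure'] * df['bonus']:
    bonus   dept  tenure  tenure_times_bonus
0      46     HR      16                 736
1      43     HR       2                  86
2       0  Sales      17                   0
3      17  Sales       8                 136
4       6     HR      17                 102
5      42   Data       7                 294
6      28  Sales      20                 560
7       5   Data       7                  35
8      49     HR      13                 637
9      50  Sales      14                 700
10      9  Sales      11                  99
11      7     HR      11                  77
12     32   Data      11                 352
13     45   Data      18                 810
14     30     HR       2                  60
filter rows where tenure_times_bonus > 560:
    bonus   dept  tenure  tenure_times_bonus
0      46     HR      16                 736
8      49     HR      13                 637
9      50  Sales      14                 700
13     45   Data      18                 810
Reading off the mean of column 'tenure_times_bonus', we get 720.75.

720.75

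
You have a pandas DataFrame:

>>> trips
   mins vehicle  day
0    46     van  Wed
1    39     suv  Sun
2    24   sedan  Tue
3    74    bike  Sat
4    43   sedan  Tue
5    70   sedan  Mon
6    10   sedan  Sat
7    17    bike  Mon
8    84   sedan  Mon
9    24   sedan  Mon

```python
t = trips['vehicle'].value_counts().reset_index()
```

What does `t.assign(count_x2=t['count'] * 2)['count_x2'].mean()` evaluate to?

5.0

value_counts of vehicle:
vehicle
sedan    6
bike     2
van      1
suv      1
Name: count, dtype: int64
reset_index():
  vehicle  count
0   sedan      6
1    bike      2
2     van      1
3     suv      1
add column count_x2 = t['count'] * 2:
  vehicle  count  count_x2
0   sedan      6        12
1    bike      2         4
2     van      1         2
3     suv      1         2
So mean() = 5.0.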